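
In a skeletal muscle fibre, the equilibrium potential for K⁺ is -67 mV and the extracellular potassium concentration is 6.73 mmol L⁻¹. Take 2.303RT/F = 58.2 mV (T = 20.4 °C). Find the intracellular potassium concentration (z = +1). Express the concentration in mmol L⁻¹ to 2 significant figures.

95 mmol L⁻¹

Nernst: E = (58.2/1) · log₁₀([out]/[in]), so log₁₀([out]/[in]) = -67.0 × 1 / 58.2 = -1.1512.
[out]/[in] = 10^(-1.1512) = 0.0706.
[in] = 6.73 / 0.0706 = 95.33 mmol L⁻¹.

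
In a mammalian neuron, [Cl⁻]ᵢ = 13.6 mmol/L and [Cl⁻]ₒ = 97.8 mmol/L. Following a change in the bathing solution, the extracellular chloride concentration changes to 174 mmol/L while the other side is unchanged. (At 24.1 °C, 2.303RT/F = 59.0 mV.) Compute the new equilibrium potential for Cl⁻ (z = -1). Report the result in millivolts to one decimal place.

-65.3 mV

After the shift: [Cl⁻]_out = 174, [Cl⁻]_in = 13.6 mmol/L.
E_new = (59.0/-1)·log₁₀(174/13.6) = -59.00 · (1.1070) = -65.31 mV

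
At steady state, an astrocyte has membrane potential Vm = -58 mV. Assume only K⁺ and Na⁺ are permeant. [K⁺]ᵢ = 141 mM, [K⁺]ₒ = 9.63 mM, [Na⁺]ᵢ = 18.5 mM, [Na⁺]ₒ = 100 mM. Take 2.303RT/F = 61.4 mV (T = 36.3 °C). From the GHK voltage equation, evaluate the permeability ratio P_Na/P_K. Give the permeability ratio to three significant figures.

Let α = P_Na/P_K. GHK: Vm = 61.4·log₁₀[(Kₒ + α·Naₒ)/(Kᵢ + α·Naᵢ)].
10^(Vm/61.4) = 10^(-58.0/61.4) = 0.1136
So 0.1136·(Kᵢ + α·Naᵢ) = Kₒ + α·Naₒ → α = (0.1136·141.0 − 9.63) / (100.0 − 0.1136·18.5)
α = (16.02 − 9.63) / (100.0 − 2.102) = 6.387/97.9 = 0.06525

0.0652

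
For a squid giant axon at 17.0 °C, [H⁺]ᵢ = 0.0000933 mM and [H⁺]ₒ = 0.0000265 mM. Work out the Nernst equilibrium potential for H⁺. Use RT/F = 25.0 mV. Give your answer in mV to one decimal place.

-31.5 mV

E = (25.0/z) · ln([H⁺]_out/[H⁺]_in) with z = +1.
= (25.0/1) · ln(0.0000265/0.0000933) = 25.00 · ln(0.284)
= 25.00 · (-1.2587) = -31.47 mV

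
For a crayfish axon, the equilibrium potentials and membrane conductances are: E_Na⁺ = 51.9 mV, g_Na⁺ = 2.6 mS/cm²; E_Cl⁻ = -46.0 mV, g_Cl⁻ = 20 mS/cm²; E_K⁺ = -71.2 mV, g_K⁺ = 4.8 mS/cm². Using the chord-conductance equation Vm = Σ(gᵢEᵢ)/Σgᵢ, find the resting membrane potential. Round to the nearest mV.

-41 mV

Σ gᵢEᵢ = 2.6·(51.9) + 20·(-46.0) + 4.8·(-71.2) = -1126.82
Σ gᵢ = 2.6 + 20 + 4.8 = 27.4
Vm = -1126.82 / 27.4 = -41.12 mV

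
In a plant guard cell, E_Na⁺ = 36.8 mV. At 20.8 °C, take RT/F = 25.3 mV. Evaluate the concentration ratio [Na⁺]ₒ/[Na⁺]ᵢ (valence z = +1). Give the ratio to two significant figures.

4.3

ln([out]/[in]) = E·z/(25.3) = 36.8 × 1 / 25.3 = 1.4545
[out]/[in] = e^(1.4545) = 4.283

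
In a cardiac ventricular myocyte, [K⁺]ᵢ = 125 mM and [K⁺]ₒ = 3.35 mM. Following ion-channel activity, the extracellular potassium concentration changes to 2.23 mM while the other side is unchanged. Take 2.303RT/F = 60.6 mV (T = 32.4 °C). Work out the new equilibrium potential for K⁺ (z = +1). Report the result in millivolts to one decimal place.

After the shift: [K⁺]_out = 2.23, [K⁺]_in = 125 mM.
E_new = (60.6/1)·log₁₀(2.23/125) = 60.60 · (-1.7486) = -105.97 mV

-106.0 mV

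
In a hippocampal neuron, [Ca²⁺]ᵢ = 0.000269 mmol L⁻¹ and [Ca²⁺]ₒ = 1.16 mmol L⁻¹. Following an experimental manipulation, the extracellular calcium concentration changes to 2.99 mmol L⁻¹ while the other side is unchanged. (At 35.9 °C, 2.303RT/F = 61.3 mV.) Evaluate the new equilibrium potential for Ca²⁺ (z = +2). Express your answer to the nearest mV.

124 mV

After the shift: [Ca²⁺]_out = 2.99, [Ca²⁺]_in = 0.000269 mmol L⁻¹.
E_new = (61.3/2)·log₁₀(2.99/0.000269) = 30.65 · (4.0459) = 124.01 mV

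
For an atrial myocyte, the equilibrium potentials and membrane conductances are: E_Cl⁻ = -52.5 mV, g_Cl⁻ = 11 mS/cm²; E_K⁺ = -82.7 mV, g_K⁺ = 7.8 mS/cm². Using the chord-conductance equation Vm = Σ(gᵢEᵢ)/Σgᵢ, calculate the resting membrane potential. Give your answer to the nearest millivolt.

-65 mV

Σ gᵢEᵢ = 11·(-52.5) + 7.8·(-82.7) = -1222.56
Σ gᵢ = 11 + 7.8 = 18.8
Vm = -1222.56 / 18.8 = -65.03 mV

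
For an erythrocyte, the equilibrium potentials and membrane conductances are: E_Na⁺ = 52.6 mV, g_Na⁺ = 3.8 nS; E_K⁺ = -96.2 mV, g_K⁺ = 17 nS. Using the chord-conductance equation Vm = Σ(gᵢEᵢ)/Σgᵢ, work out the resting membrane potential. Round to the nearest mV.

Σ gᵢEᵢ = 3.8·(52.6) + 17·(-96.2) = -1435.52
Σ gᵢ = 3.8 + 17 = 20.8
Vm = -1435.52 / 20.8 = -69.02 mV

-69 mV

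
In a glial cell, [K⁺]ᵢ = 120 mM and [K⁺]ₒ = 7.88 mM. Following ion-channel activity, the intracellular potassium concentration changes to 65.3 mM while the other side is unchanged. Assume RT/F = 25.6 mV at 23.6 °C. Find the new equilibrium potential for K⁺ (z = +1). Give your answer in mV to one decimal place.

-54.1 mV

After the shift: [K⁺]_out = 7.88, [K⁺]_in = 65.3 mM.
E_new = (25.6/1)·ln(7.88/65.3) = 25.60 · (-2.1147) = -54.14 mV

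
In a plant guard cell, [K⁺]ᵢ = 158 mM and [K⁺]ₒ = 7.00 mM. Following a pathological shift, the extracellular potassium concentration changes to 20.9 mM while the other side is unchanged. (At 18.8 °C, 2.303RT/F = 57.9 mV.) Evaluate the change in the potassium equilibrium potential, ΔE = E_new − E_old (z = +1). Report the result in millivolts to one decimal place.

E_old = (57.9/1)·log₁₀(7.00/158) = -78.37 mV
E_new = (57.9/1)·log₁₀(20.9/158) = -50.87 mV
ΔE = -50.87 − (-78.37) = 27.51 mV

27.5 mV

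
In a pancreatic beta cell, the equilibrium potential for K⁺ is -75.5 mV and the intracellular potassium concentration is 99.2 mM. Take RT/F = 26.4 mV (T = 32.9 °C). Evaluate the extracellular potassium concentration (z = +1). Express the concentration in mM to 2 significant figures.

5.7 mM

Nernst: E = (26.4/1) · ln([out]/[in]), so ln([out]/[in]) = -75.5 × 1 / 26.4 = -2.8598.
[out]/[in] = e^(-2.8598) = 0.05728.
[out] = 0.05728 × 99.2 = 5.682 mM.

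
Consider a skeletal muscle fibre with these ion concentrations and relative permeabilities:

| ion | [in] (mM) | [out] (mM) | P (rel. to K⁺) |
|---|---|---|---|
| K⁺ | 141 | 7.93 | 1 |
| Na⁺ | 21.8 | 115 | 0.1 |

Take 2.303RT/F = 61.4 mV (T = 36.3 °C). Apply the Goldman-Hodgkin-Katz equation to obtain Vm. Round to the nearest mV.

Vm = 61.4 · log₁₀[(Σ P·[cation]ₒ + Σ P·[anion]ᵢ) / (Σ P·[cation]ᵢ + Σ P·[anion]ₒ)]
Numerator = 1×7.93 + 0.1×115 = 19.43
Denominator = 1×141 + 0.1×21.8 = 143.2
Vm = 61.4 · log₁₀(0.1357) = 61.4 × (-0.8674) = -53.26 mV

-53 mV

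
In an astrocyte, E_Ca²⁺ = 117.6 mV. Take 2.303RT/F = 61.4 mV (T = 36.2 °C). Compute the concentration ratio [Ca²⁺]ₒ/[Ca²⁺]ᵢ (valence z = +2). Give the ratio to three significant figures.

6770

log₁₀([out]/[in]) = E·z/(61.4) = 117.6 × 2 / 61.4 = 3.8306
[out]/[in] = 10^(3.8306) = 6770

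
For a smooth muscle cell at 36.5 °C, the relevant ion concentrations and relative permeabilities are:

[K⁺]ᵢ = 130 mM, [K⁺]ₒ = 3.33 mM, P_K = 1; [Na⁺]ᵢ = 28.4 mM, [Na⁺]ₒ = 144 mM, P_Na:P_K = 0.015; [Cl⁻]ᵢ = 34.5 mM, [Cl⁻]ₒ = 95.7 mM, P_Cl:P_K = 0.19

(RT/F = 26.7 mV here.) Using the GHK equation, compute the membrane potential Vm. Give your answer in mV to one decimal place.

Vm = 26.7 · ln[(Σ P·[cation]ₒ + Σ P·[anion]ᵢ) / (Σ P·[cation]ᵢ + Σ P·[anion]ₒ)]
Numerator = 1×3.33 + 0.015×144 + 0.19×34.5 = 12.04
Denominator = 1×130 + 0.015×28.4 + 0.19×95.7 = 148.6
Vm = 26.7 · ln(0.081052) = 26.7 × (-2.5127) = -67.09 mV

-67.1 mV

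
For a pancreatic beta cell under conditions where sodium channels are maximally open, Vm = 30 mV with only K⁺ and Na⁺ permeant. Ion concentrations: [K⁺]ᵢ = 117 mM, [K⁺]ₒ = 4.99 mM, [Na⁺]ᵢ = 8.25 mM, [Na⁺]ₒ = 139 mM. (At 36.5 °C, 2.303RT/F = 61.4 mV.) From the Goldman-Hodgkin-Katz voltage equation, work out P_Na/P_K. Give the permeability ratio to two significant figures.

Let α = P_Na/P_K. GHK: Vm = 61.4·log₁₀[(Kₒ + α·Naₒ)/(Kᵢ + α·Naᵢ)].
10^(Vm/61.4) = 10^(30.0/61.4) = 3.0803
So 3.0803·(Kᵢ + α·Naᵢ) = Kₒ + α·Naₒ → α = (3.0803·117.0 − 4.99) / (139.0 − 3.0803·8.25)
α = (360.4 − 4.99) / (139.0 − 25.41) = 355.4/113.6 = 3.129

3.1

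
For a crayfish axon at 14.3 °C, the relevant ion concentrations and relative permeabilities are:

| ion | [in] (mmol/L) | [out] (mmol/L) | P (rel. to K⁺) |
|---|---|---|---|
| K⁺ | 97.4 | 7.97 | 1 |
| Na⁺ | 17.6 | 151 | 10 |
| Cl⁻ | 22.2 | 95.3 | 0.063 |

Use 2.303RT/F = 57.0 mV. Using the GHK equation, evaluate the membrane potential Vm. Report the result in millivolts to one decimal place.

Vm = 57.0 · log₁₀[(Σ P·[cation]ₒ + Σ P·[anion]ᵢ) / (Σ P·[cation]ᵢ + Σ P·[anion]ₒ)]
Numerator = 1×7.97 + 10×151 + 0.063×22.2 = 1519
Denominator = 1×97.4 + 10×17.6 + 0.063×95.3 = 279.4
Vm = 57.0 · log₁₀(5.4379) = 57.0 × (0.7354) = 41.92 mV

41.9 mV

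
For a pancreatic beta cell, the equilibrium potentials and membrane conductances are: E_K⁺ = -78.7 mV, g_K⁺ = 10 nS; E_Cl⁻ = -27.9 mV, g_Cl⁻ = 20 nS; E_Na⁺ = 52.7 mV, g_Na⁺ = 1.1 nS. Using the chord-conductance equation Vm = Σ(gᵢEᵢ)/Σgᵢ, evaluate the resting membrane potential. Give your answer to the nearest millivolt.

Σ gᵢEᵢ = 10·(-78.7) + 20·(-27.9) + 1.1·(52.7) = -1287.03
Σ gᵢ = 10 + 20 + 1.1 = 31.1
Vm = -1287.03 / 31.1 = -41.38 mV

-41 mV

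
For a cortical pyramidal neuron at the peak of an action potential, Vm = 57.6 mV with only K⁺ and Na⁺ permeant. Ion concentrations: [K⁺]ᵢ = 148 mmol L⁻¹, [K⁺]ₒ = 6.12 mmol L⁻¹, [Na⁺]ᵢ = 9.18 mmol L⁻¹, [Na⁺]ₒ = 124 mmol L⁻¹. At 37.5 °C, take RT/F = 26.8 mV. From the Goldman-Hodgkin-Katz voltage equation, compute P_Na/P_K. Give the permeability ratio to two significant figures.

Let α = P_Na/P_K. GHK: Vm = 26.8·ln[(Kₒ + α·Naₒ)/(Kᵢ + α·Naᵢ)].
e^(Vm/26.8) = e^(57.6/26.8) = 8.5785
So 8.5785·(Kᵢ + α·Naᵢ) = Kₒ + α·Naₒ → α = (8.5785·148.0 − 6.12) / (124.0 − 8.5785·9.18)
α = (1270 − 6.12) / (124.0 − 78.75) = 1263/45.25 = 27.92

28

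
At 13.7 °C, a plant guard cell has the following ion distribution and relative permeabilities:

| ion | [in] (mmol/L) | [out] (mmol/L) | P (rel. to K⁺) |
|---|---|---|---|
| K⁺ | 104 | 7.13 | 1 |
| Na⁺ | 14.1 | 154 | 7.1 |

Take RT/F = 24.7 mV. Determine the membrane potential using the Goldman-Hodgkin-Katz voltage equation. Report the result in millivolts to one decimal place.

41.6 mV

Vm = 24.7 · ln[(Σ P·[cation]ₒ + Σ P·[anion]ᵢ) / (Σ P·[cation]ᵢ + Σ P·[anion]ₒ)]
Numerator = 1×7.13 + 7.1×154 = 1101
Denominator = 1×104 + 7.1×14.1 = 204.1
Vm = 24.7 · ln(5.3918) = 24.7 × (1.6849) = 41.62 mV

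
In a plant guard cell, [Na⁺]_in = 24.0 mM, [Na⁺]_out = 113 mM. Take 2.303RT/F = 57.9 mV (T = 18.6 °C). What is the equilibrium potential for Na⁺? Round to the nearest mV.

E = (57.9/z) · log₁₀([Na⁺]_out/[Na⁺]_in) with z = +1.
= (57.9/1) · log₁₀(113/24.0) = 57.90 · log₁₀(4.708)
= 57.90 · (0.6729) = 38.96 mV

39 mV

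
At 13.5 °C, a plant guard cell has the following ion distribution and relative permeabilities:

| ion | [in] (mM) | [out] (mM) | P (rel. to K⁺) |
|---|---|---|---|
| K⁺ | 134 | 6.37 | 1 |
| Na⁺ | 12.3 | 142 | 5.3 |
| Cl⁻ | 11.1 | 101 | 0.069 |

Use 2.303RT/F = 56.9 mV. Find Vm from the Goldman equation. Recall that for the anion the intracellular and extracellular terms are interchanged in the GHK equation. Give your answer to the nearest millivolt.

32 mV

Vm = 56.9 · log₁₀[(Σ P·[cation]ₒ + Σ P·[anion]ᵢ) / (Σ P·[cation]ᵢ + Σ P·[anion]ₒ)]
Numerator = 1×6.37 + 5.3×142 + 0.069×11.1 = 759.7
Denominator = 1×134 + 5.3×12.3 + 0.069×101 = 206.2
Vm = 56.9 · log₁₀(3.6852) = 56.9 × (0.5665) = 32.23 mV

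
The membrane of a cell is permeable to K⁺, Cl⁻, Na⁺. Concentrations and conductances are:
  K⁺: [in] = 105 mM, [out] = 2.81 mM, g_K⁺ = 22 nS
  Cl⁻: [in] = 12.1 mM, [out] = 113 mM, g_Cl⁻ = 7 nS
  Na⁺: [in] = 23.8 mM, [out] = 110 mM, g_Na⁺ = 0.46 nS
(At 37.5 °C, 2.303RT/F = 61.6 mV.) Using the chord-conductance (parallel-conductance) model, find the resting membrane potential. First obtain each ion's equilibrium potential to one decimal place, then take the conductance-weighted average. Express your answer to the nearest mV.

-86 mV

E_K⁺ = (61.6/1)·log₁₀(2.81/105) = -96.9 mV
E_Cl⁻ = (61.6/-1)·log₁₀(113/12.1) = -59.8 mV
E_Na⁺ = (61.6/1)·log₁₀(110/23.8) = 41.0 mV
Vm = (Σ gᵢEᵢ)/(Σ gᵢ) = (22·-96.9 + 7·-59.8 + 0.46·41.0) / (22 + 7 + 0.46)
= -2531.54 / 29.46 = -85.93 mV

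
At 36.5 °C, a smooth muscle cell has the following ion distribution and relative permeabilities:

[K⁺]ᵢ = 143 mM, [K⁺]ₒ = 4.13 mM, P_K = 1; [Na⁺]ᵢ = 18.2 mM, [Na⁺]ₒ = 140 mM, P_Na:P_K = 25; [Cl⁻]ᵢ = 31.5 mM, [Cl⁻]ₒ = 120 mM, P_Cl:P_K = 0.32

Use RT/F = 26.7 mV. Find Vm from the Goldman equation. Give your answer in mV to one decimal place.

Vm = 26.7 · ln[(Σ P·[cation]ₒ + Σ P·[anion]ᵢ) / (Σ P·[cation]ᵢ + Σ P·[anion]ₒ)]
Numerator = 1×4.13 + 25×140 + 0.32×31.5 = 3514
Denominator = 1×143 + 25×18.2 + 0.32×120 = 636.4
Vm = 26.7 · ln(5.522) = 26.7 × (1.7087) = 45.62 mV

45.6 mV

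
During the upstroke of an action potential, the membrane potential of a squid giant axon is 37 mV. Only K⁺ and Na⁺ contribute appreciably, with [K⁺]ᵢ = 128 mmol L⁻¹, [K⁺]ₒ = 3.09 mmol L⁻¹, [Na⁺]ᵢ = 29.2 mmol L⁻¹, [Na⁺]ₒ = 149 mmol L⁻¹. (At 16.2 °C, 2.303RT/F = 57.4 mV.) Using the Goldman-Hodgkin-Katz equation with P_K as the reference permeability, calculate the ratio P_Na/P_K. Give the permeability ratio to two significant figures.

Let α = P_Na/P_K. GHK: Vm = 57.4·log₁₀[(Kₒ + α·Naₒ)/(Kᵢ + α·Naᵢ)].
10^(Vm/57.4) = 10^(37.0/57.4) = 4.4116
So 4.4116·(Kᵢ + α·Naᵢ) = Kₒ + α·Naₒ → α = (4.4116·128.0 − 3.09) / (149.0 − 4.4116·29.2)
α = (564.7 − 3.09) / (149.0 − 128.8) = 561.6/20.18 = 27.83

28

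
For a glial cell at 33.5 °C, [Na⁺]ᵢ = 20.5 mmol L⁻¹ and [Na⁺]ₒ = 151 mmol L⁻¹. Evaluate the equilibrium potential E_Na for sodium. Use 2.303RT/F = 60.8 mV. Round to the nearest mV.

53 mV

E = (60.8/z) · log₁₀([Na⁺]_out/[Na⁺]_in) with z = +1.
= (60.8/1) · log₁₀(151/20.5) = 60.80 · log₁₀(7.366)
= 60.80 · (0.8672) = 52.73 mV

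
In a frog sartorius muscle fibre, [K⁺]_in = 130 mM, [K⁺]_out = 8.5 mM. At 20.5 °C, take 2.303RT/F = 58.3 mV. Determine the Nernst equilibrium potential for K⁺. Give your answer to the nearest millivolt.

-69 mV

E = (58.3/z) · log₁₀([K⁺]_out/[K⁺]_in) with z = +1.
= (58.3/1) · log₁₀(8.5/130) = 58.30 · log₁₀(0.06538)
= 58.30 · (-1.1845) = -69.06 mV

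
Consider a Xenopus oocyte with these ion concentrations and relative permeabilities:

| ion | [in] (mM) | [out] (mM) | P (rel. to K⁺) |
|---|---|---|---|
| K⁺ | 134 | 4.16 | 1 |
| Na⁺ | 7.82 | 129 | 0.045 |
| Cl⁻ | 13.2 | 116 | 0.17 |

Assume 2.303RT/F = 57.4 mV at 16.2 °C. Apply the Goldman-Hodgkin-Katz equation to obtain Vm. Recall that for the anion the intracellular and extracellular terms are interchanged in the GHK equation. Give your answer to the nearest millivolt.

Vm = 57.4 · log₁₀[(Σ P·[cation]ₒ + Σ P·[anion]ᵢ) / (Σ P·[cation]ᵢ + Σ P·[anion]ₒ)]
Numerator = 1×4.16 + 0.045×129 + 0.17×13.2 = 12.21
Denominator = 1×134 + 0.045×7.82 + 0.17×116 = 154.1
Vm = 57.4 · log₁₀(0.079242) = 57.4 × (-1.1010) = -63.20 mV

-63 mV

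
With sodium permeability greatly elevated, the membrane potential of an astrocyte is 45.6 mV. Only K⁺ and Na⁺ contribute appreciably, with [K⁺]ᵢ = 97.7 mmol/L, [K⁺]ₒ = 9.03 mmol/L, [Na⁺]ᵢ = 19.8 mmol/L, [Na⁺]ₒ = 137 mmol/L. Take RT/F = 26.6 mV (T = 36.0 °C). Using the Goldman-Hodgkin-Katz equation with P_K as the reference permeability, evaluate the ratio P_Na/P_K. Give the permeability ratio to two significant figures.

20

Let α = P_Na/P_K. GHK: Vm = 26.6·ln[(Kₒ + α·Naₒ)/(Kᵢ + α·Naᵢ)].
e^(Vm/26.6) = e^(45.6/26.6) = 5.5527
So 5.5527·(Kᵢ + α·Naᵢ) = Kₒ + α·Naₒ → α = (5.5527·97.7 − 9.03) / (137.0 − 5.5527·19.8)
α = (542.5 − 9.03) / (137.0 − 109.9) = 533.5/27.06 = 19.72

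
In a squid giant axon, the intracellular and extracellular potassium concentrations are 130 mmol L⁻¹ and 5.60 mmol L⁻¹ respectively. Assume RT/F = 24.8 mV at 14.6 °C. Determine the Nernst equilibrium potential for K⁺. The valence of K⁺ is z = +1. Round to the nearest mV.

E = (24.8/z) · ln([K⁺]_out/[K⁺]_in) with z = +1.
= (24.8/1) · ln(5.60/130) = 24.80 · ln(0.04308)
= 24.80 · (-3.1448) = -77.99 mV

-78 mV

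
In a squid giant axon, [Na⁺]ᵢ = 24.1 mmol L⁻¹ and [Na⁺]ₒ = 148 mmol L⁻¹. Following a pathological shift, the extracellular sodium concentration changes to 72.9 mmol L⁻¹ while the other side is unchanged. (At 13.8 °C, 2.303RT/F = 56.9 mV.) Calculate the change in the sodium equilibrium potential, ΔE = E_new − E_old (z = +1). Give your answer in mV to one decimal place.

E_old = (56.9/1)·log₁₀(148/24.1) = 44.85 mV
E_new = (56.9/1)·log₁₀(72.9/24.1) = 27.35 mV
ΔE = 27.35 − (44.85) = -17.50 mV

-17.5 mV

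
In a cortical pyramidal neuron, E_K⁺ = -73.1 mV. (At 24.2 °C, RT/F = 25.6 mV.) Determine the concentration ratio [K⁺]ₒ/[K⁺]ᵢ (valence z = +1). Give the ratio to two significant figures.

ln([out]/[in]) = E·z/(25.6) = -73.1 × 1 / 25.6 = -2.8555
[out]/[in] = e^(-2.8555) = 0.05753

0.058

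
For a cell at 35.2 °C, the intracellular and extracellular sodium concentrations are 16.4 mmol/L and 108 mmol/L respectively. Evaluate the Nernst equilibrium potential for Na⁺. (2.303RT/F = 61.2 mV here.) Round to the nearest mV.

E = (61.2/z) · log₁₀([Na⁺]_out/[Na⁺]_in) with z = +1.
= (61.2/1) · log₁₀(108/16.4) = 61.20 · log₁₀(6.585)
= 61.20 · (0.8186) = 50.10 mV

50 mV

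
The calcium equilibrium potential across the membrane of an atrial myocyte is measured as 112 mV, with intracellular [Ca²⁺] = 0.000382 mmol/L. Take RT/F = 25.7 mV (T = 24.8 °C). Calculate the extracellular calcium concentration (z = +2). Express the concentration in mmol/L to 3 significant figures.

2.33 mmol/L

Nernst: E = (25.7/2) · ln([out]/[in]), so ln([out]/[in]) = 112.0 × 2 / 25.7 = 8.7160.
[out]/[in] = e^(8.7160) = 6099.
[out] = 6099 × 0.000382 = 2.33 mmol/L.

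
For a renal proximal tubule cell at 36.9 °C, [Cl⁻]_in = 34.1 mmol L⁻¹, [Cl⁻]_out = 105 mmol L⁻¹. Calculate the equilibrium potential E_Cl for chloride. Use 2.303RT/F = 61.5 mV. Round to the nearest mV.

E = (61.5/z) · log₁₀([Cl⁻]_out/[Cl⁻]_in) with z = -1.
For an anion, dividing by z = -1 reverses the sign.
= (61.5/-1) · log₁₀(105/34.1) = -61.50 · log₁₀(3.079)
= -61.50 · (0.4884) = -30.04 mV

-30 mV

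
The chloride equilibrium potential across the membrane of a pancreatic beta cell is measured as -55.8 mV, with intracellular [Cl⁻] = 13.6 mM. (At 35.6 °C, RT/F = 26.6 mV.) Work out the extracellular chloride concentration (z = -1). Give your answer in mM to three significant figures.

111 mM

Nernst: E = (26.6/-1) · ln([out]/[in]), so ln([out]/[in]) = -55.8 × -1 / 26.6 = 2.0977.
[out]/[in] = e^(2.0977) = 8.148.
[out] = 8.148 × 13.6 = 110.8 mM.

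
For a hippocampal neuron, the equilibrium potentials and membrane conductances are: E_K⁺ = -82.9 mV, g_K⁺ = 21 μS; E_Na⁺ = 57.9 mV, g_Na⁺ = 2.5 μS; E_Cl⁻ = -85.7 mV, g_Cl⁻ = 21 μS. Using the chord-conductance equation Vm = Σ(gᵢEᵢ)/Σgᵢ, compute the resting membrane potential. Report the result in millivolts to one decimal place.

-76.3 mV

Σ gᵢEᵢ = 21·(-82.9) + 2.5·(57.9) + 21·(-85.7) = -3395.85
Σ gᵢ = 21 + 2.5 + 21 = 44.5
Vm = -3395.85 / 44.5 = -76.31 mV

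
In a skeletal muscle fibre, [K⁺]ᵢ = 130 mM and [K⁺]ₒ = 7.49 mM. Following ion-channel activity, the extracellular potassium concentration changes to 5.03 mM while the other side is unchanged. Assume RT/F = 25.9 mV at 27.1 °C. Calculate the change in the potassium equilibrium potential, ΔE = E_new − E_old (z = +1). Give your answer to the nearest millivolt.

-10 mV

E_old = (25.9/1)·ln(7.49/130) = -73.92 mV
E_new = (25.9/1)·ln(5.03/130) = -84.23 mV
ΔE = -84.23 − (-73.92) = -10.31 mV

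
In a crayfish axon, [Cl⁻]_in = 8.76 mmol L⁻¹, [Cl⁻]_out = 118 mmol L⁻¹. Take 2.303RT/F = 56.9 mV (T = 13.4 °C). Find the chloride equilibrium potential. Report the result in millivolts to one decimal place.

-64.3 mV

E = (56.9/z) · log₁₀([Cl⁻]_out/[Cl⁻]_in) with z = -1.
For an anion, dividing by z = -1 reverses the sign.
= (56.9/-1) · log₁₀(118/8.76) = -56.90 · log₁₀(13.47)
= -56.90 · (1.1294) = -64.26 mV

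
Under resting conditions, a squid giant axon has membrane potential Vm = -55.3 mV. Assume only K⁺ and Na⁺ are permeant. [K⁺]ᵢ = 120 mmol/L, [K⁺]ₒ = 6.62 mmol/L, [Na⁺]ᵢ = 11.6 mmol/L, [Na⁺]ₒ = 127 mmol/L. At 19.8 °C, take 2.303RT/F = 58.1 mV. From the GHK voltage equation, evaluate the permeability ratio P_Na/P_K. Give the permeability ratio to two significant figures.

Let α = P_Na/P_K. GHK: Vm = 58.1·log₁₀[(Kₒ + α·Naₒ)/(Kᵢ + α·Naᵢ)].
10^(Vm/58.1) = 10^(-55.3/58.1) = 0.11174
So 0.11174·(Kᵢ + α·Naᵢ) = Kₒ + α·Naₒ → α = (0.11174·120.0 − 6.62) / (127.0 − 0.11174·11.6)
α = (13.41 − 6.62) / (127.0 − 1.296) = 6.788/125.7 = 0.054

0.054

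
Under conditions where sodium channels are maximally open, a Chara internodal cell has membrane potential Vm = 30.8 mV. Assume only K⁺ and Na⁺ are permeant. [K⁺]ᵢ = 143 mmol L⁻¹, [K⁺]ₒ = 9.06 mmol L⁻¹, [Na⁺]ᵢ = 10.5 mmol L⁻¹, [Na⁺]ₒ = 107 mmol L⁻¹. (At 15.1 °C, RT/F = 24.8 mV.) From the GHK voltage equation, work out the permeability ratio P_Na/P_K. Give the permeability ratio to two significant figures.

6.9

Let α = P_Na/P_K. GHK: Vm = 24.8·ln[(Kₒ + α·Naₒ)/(Kᵢ + α·Naᵢ)].
e^(Vm/24.8) = e^(30.8/24.8) = 3.4623
So 3.4623·(Kᵢ + α·Naᵢ) = Kₒ + α·Naₒ → α = (3.4623·143.0 − 9.06) / (107.0 − 3.4623·10.5)
α = (495.1 − 9.06) / (107.0 − 36.35) = 486.1/70.65 = 6.88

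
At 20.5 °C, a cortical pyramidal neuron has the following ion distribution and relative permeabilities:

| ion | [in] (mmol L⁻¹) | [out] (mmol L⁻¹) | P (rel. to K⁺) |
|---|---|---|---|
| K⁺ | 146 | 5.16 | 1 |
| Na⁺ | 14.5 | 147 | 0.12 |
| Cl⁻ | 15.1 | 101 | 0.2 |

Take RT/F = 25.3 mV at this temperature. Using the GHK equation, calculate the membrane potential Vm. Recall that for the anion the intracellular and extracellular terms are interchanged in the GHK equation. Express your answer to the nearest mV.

-47 mV

Vm = 25.3 · ln[(Σ P·[cation]ₒ + Σ P·[anion]ᵢ) / (Σ P·[cation]ᵢ + Σ P·[anion]ₒ)]
Numerator = 1×5.16 + 0.12×147 + 0.2×15.1 = 25.82
Denominator = 1×146 + 0.12×14.5 + 0.2×101 = 167.9
Vm = 25.3 · ln(0.15375) = 25.3 × (-1.8725) = -47.37 mV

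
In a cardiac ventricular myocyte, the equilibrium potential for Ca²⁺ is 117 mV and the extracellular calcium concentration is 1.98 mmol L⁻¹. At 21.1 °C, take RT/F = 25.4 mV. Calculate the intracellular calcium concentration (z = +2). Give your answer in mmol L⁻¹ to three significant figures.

0.000198 mmol L⁻¹

Nernst: E = (25.4/2) · ln([out]/[in]), so ln([out]/[in]) = 117.0 × 2 / 25.4 = 9.2126.
[out]/[in] = e^(9.2126) = 1.002e+04.
[in] = 1.98 / 1.002e+04 = 0.0001976 mmol L⁻¹.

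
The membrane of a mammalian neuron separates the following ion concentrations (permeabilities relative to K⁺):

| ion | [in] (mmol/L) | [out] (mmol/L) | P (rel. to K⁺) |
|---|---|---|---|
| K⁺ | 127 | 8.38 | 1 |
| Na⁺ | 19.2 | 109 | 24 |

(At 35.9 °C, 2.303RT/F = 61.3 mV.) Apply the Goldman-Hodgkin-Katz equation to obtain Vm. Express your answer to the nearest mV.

Vm = 61.3 · log₁₀[(Σ P·[cation]ₒ + Σ P·[anion]ᵢ) / (Σ P·[cation]ᵢ + Σ P·[anion]ₒ)]
Numerator = 1×8.38 + 24×109 = 2624
Denominator = 1×127 + 24×19.2 = 587.8
Vm = 61.3 · log₁₀(4.4647) = 61.3 × (0.6498) = 39.83 mV

40 mV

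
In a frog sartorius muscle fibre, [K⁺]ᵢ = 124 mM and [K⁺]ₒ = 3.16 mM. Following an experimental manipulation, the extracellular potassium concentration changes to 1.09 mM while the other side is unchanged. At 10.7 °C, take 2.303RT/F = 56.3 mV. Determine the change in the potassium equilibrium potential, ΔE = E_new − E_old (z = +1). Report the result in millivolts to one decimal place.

E_old = (56.3/1)·log₁₀(3.16/124) = -89.73 mV
E_new = (56.3/1)·log₁₀(1.09/124) = -115.75 mV
ΔE = -115.75 − (-89.73) = -26.03 mV

-26.0 mV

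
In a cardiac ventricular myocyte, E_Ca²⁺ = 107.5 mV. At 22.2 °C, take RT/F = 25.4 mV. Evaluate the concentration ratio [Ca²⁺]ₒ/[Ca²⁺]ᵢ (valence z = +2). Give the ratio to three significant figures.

4740

ln([out]/[in]) = E·z/(25.4) = 107.5 × 2 / 25.4 = 8.4646
[out]/[in] = e^(8.4646) = 4744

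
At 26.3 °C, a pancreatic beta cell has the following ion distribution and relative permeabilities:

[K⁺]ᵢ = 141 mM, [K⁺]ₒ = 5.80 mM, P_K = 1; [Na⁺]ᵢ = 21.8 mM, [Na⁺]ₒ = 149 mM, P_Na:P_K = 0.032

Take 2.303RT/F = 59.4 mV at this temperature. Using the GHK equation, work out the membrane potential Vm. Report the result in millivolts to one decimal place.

Vm = 59.4 · log₁₀[(Σ P·[cation]ₒ + Σ P·[anion]ᵢ) / (Σ P·[cation]ᵢ + Σ P·[anion]ₒ)]
Numerator = 1×5.80 + 0.032×149 = 10.57
Denominator = 1×141 + 0.032×21.8 = 141.7
Vm = 59.4 · log₁₀(0.074581) = 59.4 × (-1.1274) = -66.97 mV

-67.0 mV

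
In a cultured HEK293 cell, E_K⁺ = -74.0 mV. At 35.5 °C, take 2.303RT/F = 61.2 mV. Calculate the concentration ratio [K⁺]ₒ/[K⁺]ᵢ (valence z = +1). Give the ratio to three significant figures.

0.0618

log₁₀([out]/[in]) = E·z/(61.2) = -74.0 × 1 / 61.2 = -1.2092
[out]/[in] = 10^(-1.2092) = 0.06178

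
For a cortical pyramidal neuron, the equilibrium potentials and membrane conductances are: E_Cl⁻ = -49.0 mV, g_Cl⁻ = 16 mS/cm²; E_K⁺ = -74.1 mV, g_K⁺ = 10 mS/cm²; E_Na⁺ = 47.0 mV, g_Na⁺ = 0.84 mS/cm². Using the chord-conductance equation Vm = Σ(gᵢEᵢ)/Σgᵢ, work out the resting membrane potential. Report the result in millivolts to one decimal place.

-55.3 mV

Σ gᵢEᵢ = 16·(-49.0) + 10·(-74.1) + 0.84·(47.0) = -1485.52
Σ gᵢ = 16 + 10 + 0.84 = 26.84
Vm = -1485.52 / 26.84 = -55.35 mV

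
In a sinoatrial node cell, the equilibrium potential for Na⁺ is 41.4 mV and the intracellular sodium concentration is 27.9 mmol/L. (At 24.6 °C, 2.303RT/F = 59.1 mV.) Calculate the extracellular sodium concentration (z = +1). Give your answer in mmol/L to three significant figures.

140 mmol/L

Nernst: E = (59.1/1) · log₁₀([out]/[in]), so log₁₀([out]/[in]) = 41.4 × 1 / 59.1 = 0.7005.
[out]/[in] = 10^(0.7005) = 5.018.
[out] = 5.018 × 27.9 = 140 mmol/L.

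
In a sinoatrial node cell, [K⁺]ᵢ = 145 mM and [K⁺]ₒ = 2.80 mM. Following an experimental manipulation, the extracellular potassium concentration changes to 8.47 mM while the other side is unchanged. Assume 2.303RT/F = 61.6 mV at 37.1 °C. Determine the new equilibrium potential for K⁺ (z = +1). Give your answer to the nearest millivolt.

-76 mV

After the shift: [K⁺]_out = 8.47, [K⁺]_in = 145 mM.
E_new = (61.6/1)·log₁₀(8.47/145) = 61.60 · (-1.2335) = -75.98 mV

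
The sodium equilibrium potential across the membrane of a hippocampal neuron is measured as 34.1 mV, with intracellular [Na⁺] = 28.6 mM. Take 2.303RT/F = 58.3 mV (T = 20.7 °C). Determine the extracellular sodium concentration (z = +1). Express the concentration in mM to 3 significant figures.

Nernst: E = (58.3/1) · log₁₀([out]/[in]), so log₁₀([out]/[in]) = 34.1 × 1 / 58.3 = 0.5849.
[out]/[in] = 10^(0.5849) = 3.845.
[out] = 3.845 × 28.6 = 110 mM.

110 mM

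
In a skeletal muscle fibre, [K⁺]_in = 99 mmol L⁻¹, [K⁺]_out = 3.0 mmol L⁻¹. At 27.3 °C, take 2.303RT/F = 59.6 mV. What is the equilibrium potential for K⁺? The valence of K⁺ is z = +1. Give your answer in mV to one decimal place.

E = (59.6/z) · log₁₀([K⁺]_out/[K⁺]_in) with z = +1.
= (59.6/1) · log₁₀(3.0/99) = 59.60 · log₁₀(0.0303)
= 59.60 · (-1.5185) = -90.50 mV

-90.5 mV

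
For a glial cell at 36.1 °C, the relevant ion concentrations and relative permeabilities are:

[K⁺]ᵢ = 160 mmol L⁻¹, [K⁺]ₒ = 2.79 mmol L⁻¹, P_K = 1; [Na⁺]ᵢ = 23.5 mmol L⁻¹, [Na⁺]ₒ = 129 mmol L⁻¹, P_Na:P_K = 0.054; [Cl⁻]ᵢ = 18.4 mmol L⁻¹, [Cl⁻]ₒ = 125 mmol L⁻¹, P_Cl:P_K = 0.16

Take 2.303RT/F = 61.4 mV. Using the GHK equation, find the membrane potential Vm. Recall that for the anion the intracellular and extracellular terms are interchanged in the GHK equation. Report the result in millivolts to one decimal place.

-70.9 mV

Vm = 61.4 · log₁₀[(Σ P·[cation]ₒ + Σ P·[anion]ᵢ) / (Σ P·[cation]ᵢ + Σ P·[anion]ₒ)]
Numerator = 1×2.79 + 0.054×129 + 0.16×18.4 = 12.7
Denominator = 1×160 + 0.054×23.5 + 0.16×125 = 181.3
Vm = 61.4 · log₁₀(0.070062) = 61.4 × (-1.1545) = -70.89 mV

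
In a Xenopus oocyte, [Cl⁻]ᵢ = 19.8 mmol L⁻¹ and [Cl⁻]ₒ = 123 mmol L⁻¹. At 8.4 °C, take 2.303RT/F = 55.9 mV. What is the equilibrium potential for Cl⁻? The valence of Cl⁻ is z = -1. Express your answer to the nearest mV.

E = (55.9/z) · log₁₀([Cl⁻]_out/[Cl⁻]_in) with z = -1.
For an anion, dividing by z = -1 reverses the sign.
= (55.9/-1) · log₁₀(123/19.8) = -55.90 · log₁₀(6.212)
= -55.90 · (0.7932) = -44.34 mV

-44 mV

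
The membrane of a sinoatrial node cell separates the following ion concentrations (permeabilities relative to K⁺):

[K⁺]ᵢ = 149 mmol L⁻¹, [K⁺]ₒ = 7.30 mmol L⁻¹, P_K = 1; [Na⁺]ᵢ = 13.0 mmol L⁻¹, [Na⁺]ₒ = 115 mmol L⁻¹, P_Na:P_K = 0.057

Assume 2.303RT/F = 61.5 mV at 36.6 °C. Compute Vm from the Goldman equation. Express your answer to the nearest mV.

Vm = 61.5 · log₁₀[(Σ P·[cation]ₒ + Σ P·[anion]ᵢ) / (Σ P·[cation]ᵢ + Σ P·[anion]ₒ)]
Numerator = 1×7.30 + 0.057×115 = 13.86
Denominator = 1×149 + 0.057×13.0 = 149.7
Vm = 61.5 · log₁₀(0.092526) = 61.5 × (-1.0337) = -63.57 mV

-64 mV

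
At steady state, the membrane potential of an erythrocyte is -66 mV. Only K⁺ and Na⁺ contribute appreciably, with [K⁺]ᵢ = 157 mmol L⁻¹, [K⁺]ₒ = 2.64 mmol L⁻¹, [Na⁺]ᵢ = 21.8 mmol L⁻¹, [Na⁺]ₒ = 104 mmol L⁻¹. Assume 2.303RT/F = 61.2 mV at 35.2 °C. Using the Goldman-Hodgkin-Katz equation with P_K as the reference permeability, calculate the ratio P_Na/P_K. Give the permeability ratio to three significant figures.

Let α = P_Na/P_K. GHK: Vm = 61.2·log₁₀[(Kₒ + α·Naₒ)/(Kᵢ + α·Naᵢ)].
10^(Vm/61.2) = 10^(-66.0/61.2) = 0.083477
So 0.083477·(Kᵢ + α·Naᵢ) = Kₒ + α·Naₒ → α = (0.083477·157.0 − 2.64) / (104.0 − 0.083477·21.8)
α = (13.11 − 2.64) / (104.0 − 1.82) = 10.47/102.2 = 0.1024

0.102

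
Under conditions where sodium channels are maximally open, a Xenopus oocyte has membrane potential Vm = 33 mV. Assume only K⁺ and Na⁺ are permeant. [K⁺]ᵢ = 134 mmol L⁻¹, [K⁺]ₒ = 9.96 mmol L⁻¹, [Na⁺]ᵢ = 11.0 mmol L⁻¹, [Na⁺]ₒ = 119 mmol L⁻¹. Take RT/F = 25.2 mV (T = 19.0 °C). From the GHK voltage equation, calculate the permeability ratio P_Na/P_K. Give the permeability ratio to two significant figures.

6.2

Let α = P_Na/P_K. GHK: Vm = 25.2·ln[(Kₒ + α·Naₒ)/(Kᵢ + α·Naᵢ)].
e^(Vm/25.2) = e^(33.0/25.2) = 3.7044
So 3.7044·(Kᵢ + α·Naᵢ) = Kₒ + α·Naₒ → α = (3.7044·134.0 − 9.96) / (119.0 − 3.7044·11.0)
α = (496.4 − 9.96) / (119.0 − 40.75) = 486.4/78.25 = 6.216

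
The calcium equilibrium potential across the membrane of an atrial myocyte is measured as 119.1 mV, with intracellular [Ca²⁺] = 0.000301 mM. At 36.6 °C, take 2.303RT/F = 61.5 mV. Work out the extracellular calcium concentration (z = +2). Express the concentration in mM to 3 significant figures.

Nernst: E = (61.5/2) · log₁₀([out]/[in]), so log₁₀([out]/[in]) = 119.1 × 2 / 61.5 = 3.8732.
[out]/[in] = 10^(3.8732) = 7467.
[out] = 7467 × 0.000301 = 2.248 mM.

2.25 mM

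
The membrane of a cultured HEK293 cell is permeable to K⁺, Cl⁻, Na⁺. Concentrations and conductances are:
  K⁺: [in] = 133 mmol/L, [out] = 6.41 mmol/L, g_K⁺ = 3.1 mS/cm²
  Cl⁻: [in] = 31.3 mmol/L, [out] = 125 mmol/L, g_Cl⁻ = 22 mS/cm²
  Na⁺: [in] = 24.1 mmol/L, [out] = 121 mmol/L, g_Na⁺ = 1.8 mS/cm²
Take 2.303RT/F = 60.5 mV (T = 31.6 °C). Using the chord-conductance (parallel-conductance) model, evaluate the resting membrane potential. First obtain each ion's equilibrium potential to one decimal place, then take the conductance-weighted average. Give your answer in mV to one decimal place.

E_K⁺ = (60.5/1)·log₁₀(6.41/133) = -79.7 mV
E_Cl⁻ = (60.5/-1)·log₁₀(125/31.3) = -36.4 mV
E_Na⁺ = (60.5/1)·log₁₀(121/24.1) = 42.4 mV
Vm = (Σ gᵢEᵢ)/(Σ gᵢ) = (3.1·-79.7 + 22·-36.4 + 1.8·42.4) / (3.1 + 22 + 1.8)
= -971.55 / 26.9 = -36.12 mV

-36.1 mV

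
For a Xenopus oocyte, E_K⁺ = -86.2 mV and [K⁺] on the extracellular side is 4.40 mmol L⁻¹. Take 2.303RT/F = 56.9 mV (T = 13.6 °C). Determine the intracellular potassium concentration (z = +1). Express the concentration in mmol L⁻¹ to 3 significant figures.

144 mmol L⁻¹

Nernst: E = (56.9/1) · log₁₀([out]/[in]), so log₁₀([out]/[in]) = -86.2 × 1 / 56.9 = -1.5149.
[out]/[in] = 10^(-1.5149) = 0.03055.
[in] = 4.40 / 0.03055 = 144 mmol L⁻¹.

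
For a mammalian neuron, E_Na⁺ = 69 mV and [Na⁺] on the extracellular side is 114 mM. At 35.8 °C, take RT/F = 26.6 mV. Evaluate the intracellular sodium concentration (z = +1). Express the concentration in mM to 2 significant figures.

Nernst: E = (26.6/1) · ln([out]/[in]), so ln([out]/[in]) = 69.0 × 1 / 26.6 = 2.5940.
[out]/[in] = e^(2.5940) = 13.38.
[in] = 114 / 13.38 = 8.518 mM.

8.5 mM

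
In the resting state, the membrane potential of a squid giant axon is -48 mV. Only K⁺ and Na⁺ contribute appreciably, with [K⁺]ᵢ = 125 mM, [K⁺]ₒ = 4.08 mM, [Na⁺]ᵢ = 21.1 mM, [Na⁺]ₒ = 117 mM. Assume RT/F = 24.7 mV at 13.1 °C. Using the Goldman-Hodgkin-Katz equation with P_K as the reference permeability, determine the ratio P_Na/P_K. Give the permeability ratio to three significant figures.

0.121

Let α = P_Na/P_K. GHK: Vm = 24.7·ln[(Kₒ + α·Naₒ)/(Kᵢ + α·Naᵢ)].
e^(Vm/24.7) = e^(-48.0/24.7) = 0.14323
So 0.14323·(Kᵢ + α·Naᵢ) = Kₒ + α·Naₒ → α = (0.14323·125.0 − 4.08) / (117.0 − 0.14323·21.1)
α = (17.9 − 4.08) / (117.0 − 3.022) = 13.82/114 = 0.1213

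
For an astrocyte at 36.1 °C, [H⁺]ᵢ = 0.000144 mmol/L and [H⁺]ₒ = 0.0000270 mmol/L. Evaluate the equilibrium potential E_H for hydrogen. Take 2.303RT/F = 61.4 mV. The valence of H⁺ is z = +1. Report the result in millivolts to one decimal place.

E = (61.4/z) · log₁₀([H⁺]_out/[H⁺]_in) with z = +1.
= (61.4/1) · log₁₀(0.0000270/0.000144) = 61.40 · log₁₀(0.1875)
= 61.40 · (-0.7270) = -44.64 mV

-44.6 mV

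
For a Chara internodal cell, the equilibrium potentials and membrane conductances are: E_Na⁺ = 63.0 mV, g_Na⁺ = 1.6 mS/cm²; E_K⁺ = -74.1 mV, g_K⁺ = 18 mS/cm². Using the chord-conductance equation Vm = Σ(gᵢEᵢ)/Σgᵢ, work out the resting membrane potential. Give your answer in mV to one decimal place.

-62.9 mV

Σ gᵢEᵢ = 1.6·(63.0) + 18·(-74.1) = -1233.00
Σ gᵢ = 1.6 + 18 = 19.6
Vm = -1233.00 / 19.6 = -62.91 mV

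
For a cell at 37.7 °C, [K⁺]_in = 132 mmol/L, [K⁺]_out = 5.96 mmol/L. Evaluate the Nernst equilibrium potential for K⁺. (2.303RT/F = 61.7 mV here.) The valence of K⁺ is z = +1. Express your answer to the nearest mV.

E = (61.7/z) · log₁₀([K⁺]_out/[K⁺]_in) with z = +1.
= (61.7/1) · log₁₀(5.96/132) = 61.70 · log₁₀(0.04515)
= 61.70 · (-1.3453) = -83.01 mV

-83 mV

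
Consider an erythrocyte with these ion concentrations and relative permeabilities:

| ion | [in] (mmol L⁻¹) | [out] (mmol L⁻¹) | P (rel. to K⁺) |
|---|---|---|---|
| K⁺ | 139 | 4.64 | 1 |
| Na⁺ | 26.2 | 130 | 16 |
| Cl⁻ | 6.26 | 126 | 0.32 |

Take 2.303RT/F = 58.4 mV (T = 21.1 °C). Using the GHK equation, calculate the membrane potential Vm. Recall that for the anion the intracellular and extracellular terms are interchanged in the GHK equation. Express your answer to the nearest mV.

Vm = 58.4 · log₁₀[(Σ P·[cation]ₒ + Σ P·[anion]ᵢ) / (Σ P·[cation]ᵢ + Σ P·[anion]ₒ)]
Numerator = 1×4.64 + 16×130 + 0.32×6.26 = 2087
Denominator = 1×139 + 16×26.2 + 0.32×126 = 598.5
Vm = 58.4 · log₁₀(3.4863) = 58.4 × (0.5424) = 31.67 mV

32 mV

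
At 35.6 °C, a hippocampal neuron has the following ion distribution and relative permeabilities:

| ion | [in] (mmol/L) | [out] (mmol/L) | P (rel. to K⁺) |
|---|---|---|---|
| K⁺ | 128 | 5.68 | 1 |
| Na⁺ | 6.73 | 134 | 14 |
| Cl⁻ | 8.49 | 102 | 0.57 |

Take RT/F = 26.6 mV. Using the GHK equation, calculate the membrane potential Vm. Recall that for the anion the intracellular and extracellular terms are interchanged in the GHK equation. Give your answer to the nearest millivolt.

51 mV

Vm = 26.6 · ln[(Σ P·[cation]ₒ + Σ P·[anion]ᵢ) / (Σ P·[cation]ᵢ + Σ P·[anion]ₒ)]
Numerator = 1×5.68 + 14×134 + 0.57×8.49 = 1887
Denominator = 1×128 + 14×6.73 + 0.57×102 = 280.4
Vm = 26.6 · ln(6.7289) = 26.6 × (1.9064) = 50.71 mV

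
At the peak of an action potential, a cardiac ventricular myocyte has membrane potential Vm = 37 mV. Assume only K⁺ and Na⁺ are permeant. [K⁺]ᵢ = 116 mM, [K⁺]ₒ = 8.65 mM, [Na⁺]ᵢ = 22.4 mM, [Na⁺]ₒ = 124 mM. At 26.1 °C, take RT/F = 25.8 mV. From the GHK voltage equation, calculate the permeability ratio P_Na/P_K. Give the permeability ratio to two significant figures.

16

Let α = P_Na/P_K. GHK: Vm = 25.8·ln[(Kₒ + α·Naₒ)/(Kᵢ + α·Naᵢ)].
e^(Vm/25.8) = e^(37.0/25.8) = 4.1959
So 4.1959·(Kᵢ + α·Naᵢ) = Kₒ + α·Naₒ → α = (4.1959·116.0 − 8.65) / (124.0 − 4.1959·22.4)
α = (486.7 − 8.65) / (124.0 − 93.99) = 478.1/30.01 = 15.93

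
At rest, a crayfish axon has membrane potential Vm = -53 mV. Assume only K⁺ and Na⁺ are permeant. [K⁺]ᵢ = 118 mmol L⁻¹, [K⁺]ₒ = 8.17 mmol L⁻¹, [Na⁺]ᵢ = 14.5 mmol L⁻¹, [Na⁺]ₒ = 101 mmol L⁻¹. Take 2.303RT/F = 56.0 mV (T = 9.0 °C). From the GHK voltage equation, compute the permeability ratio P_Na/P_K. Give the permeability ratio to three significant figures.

Let α = P_Na/P_K. GHK: Vm = 56.0·log₁₀[(Kₒ + α·Naₒ)/(Kᵢ + α·Naᵢ)].
10^(Vm/56.0) = 10^(-53.0/56.0) = 0.11313
So 0.11313·(Kᵢ + α·Naᵢ) = Kₒ + α·Naₒ → α = (0.11313·118.0 − 8.17) / (101.0 − 0.11313·14.5)
α = (13.35 − 8.17) / (101.0 − 1.64) = 5.179/99.36 = 0.05213

0.0521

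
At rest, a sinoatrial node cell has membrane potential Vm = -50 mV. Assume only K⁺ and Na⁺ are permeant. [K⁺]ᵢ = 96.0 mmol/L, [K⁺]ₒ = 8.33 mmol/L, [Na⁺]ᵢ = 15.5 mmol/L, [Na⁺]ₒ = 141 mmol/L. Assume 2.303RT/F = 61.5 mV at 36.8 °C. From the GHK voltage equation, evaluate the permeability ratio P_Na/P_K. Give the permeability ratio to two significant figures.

0.046

Let α = P_Na/P_K. GHK: Vm = 61.5·log₁₀[(Kₒ + α·Naₒ)/(Kᵢ + α·Naᵢ)].
10^(Vm/61.5) = 10^(-50.0/61.5) = 0.15381
So 0.15381·(Kᵢ + α·Naᵢ) = Kₒ + α·Naₒ → α = (0.15381·96.0 − 8.33) / (141.0 − 0.15381·15.5)
α = (14.77 − 8.33) / (141.0 − 2.384) = 6.436/138.6 = 0.04643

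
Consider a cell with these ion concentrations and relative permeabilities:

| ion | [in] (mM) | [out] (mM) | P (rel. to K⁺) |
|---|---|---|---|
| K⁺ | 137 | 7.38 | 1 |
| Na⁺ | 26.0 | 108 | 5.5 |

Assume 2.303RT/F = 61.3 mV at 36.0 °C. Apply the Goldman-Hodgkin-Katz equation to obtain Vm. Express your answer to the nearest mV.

20 mV

Vm = 61.3 · log₁₀[(Σ P·[cation]ₒ + Σ P·[anion]ᵢ) / (Σ P·[cation]ᵢ + Σ P·[anion]ₒ)]
Numerator = 1×7.38 + 5.5×108 = 601.4
Denominator = 1×137 + 5.5×26.0 = 280
Vm = 61.3 · log₁₀(2.1478) = 61.3 × (0.3320) = 20.35 mV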